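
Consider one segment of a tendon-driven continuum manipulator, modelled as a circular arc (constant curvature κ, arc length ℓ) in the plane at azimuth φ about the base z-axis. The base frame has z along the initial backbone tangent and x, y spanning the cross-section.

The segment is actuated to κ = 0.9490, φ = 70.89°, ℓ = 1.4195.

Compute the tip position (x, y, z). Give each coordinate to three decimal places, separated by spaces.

θ = κ·ℓ = 0.9490 × 1.4195 = 1.34711 rad
ρ = (1 − cos θ)/κ = (1 − 0.22183)/0.9490 = 0.81999
z = sin θ / κ = 0.97509/0.9490 = 1.02749
x = ρ cos φ = 0.81999 × cos(70.89°) = 0.26845
y = ρ sin φ = 0.81999 × sin(70.89°) = 0.77480

0.268 0.775 1.027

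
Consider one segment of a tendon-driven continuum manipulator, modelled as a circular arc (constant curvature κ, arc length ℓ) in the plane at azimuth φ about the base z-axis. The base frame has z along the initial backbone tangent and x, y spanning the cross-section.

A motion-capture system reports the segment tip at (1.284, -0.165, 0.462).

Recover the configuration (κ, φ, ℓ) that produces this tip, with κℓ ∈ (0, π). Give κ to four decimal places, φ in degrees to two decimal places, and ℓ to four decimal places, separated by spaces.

ρ = √(x²+y²) = √(1.284² + -0.165²) = 1.29456
φ = atan2(y, x) mod 360° = atan2(-0.165, 1.284) = 352.6774°
|p|² = ρ² + z² = 1.29456² + 0.462² = 1.88933
κ = 2ρ / |p|² = 2×1.29456 / 1.88933 = 1.37039
θ = 2·atan2(ρ, z) = 2·atan2(1.29456, 0.462) = 2.45601 rad
ℓ = θ/κ = 2.45601/1.37039 = 1.79220

1.3704 352.68 1.7922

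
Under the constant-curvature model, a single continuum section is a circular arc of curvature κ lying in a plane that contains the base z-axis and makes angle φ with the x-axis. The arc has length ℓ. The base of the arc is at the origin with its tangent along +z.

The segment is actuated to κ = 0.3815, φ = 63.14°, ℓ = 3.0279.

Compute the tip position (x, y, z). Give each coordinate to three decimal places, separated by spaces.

0.706 1.394 2.398

θ = κ·ℓ = 0.3815 × 3.0279 = 1.15514 rad
ρ = (1 − cos θ)/κ = (1 − 0.40379)/0.3815 = 1.56281
z = sin θ / κ = 0.91485/0.3815 = 2.39804
x = ρ cos φ = 1.56281 × cos(63.14°) = 0.70610
y = ρ sin φ = 1.56281 × sin(63.14°) = 1.39421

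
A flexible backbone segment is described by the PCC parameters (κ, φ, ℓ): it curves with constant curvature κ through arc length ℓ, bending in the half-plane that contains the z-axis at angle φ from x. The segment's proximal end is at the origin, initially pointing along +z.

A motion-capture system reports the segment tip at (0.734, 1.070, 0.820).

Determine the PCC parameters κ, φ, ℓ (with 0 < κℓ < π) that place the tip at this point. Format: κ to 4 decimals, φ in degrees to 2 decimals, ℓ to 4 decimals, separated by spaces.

ρ = √(x²+y²) = √(0.734² + 1.070²) = 1.29756
φ = atan2(y, x) mod 360° = atan2(1.070, 0.734) = 55.5506°
|p|² = ρ² + z² = 1.29756² + 0.820² = 2.35606
κ = 2ρ / |p|² = 2×1.29756 / 2.35606 = 1.10147
θ = 2·atan2(ρ, z) = 2·atan2(1.29756, 0.820) = 2.01442 rad
ℓ = θ/κ = 2.01442/1.10147 = 1.82885

1.1015 55.55 1.8289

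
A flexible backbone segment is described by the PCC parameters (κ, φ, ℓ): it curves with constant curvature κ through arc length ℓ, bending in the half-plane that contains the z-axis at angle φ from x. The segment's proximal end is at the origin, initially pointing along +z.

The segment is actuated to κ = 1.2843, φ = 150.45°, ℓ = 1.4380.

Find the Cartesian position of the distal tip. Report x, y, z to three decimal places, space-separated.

-0.862 0.489 0.749

θ = κ·ℓ = 1.2843 × 1.4380 = 1.84682 rad
ρ = (1 − cos θ)/κ = (1 − -0.27254)/1.2843 = 0.99084
z = sin θ / κ = 0.96215/1.2843 = 0.74916
x = ρ cos φ = 0.99084 × cos(150.45°) = -0.86196
y = ρ sin φ = 0.99084 × sin(150.45°) = 0.48867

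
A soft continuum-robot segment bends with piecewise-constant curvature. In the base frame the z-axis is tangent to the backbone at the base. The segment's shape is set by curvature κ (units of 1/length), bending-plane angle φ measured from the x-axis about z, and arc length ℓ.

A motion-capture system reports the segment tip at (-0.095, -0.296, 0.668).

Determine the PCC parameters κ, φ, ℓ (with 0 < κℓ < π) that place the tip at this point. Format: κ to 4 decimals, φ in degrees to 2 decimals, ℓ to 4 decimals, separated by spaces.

ρ = √(x²+y²) = √(-0.095² + -0.296²) = 0.31087
φ = atan2(y, x) mod 360° = atan2(-0.296, -0.095) = 252.2062°
|p|² = ρ² + z² = 0.31087² + 0.668² = 0.54287
κ = 2ρ / |p|² = 2×0.31087 / 0.54287 = 1.14530
θ = 2·atan2(ρ, z) = 2·atan2(0.31087, 0.668) = 0.87113 rad
ℓ = θ/κ = 0.87113/1.14530 = 0.76062

1.1453 252.21 0.7606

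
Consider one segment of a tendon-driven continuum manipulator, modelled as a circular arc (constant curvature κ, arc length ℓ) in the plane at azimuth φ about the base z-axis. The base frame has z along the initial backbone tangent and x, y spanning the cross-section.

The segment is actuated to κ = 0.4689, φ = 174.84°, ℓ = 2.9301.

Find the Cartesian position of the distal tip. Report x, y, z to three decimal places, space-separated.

θ = κ·ℓ = 0.4689 × 2.9301 = 1.37392 rad
ρ = (1 − cos θ)/κ = (1 − 0.19560)/0.4689 = 1.71550
z = sin θ / κ = 0.98068/0.4689 = 2.09145
x = ρ cos φ = 1.71550 × cos(174.84°) = -1.70855
y = ρ sin φ = 1.71550 × sin(174.84°) = 0.15429

-1.709 0.154 2.091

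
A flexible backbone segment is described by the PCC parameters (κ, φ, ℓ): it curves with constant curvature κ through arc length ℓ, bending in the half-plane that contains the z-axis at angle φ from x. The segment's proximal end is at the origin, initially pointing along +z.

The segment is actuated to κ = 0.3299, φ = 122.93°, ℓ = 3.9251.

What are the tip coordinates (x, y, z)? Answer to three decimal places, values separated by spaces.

-1.199 1.851 2.917

θ = κ·ℓ = 0.3299 × 3.9251 = 1.29489 rad
ρ = (1 − cos θ)/κ = (1 − 0.27242)/0.3299 = 2.20546
z = sin θ / κ = 0.96218/0.3299 = 2.91658
x = ρ cos φ = 2.20546 × cos(122.93°) = -1.19892
y = ρ sin φ = 2.20546 × sin(122.93°) = 1.85112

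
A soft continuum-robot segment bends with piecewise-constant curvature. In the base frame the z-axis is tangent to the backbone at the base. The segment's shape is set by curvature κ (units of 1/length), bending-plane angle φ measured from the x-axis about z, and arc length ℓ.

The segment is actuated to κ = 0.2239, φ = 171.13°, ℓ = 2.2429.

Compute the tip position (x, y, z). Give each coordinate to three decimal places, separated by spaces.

θ = κ·ℓ = 0.2239 × 2.2429 = 0.50219 rad
ρ = (1 − cos θ)/κ = (1 − 0.87653)/0.2239 = 0.55144
z = sin θ / κ = 0.48134/0.2239 = 2.14981
x = ρ cos φ = 0.55144 × cos(171.13°) = -0.54484
y = ρ sin φ = 0.55144 × sin(171.13°) = 0.08503

-0.545 0.085 2.150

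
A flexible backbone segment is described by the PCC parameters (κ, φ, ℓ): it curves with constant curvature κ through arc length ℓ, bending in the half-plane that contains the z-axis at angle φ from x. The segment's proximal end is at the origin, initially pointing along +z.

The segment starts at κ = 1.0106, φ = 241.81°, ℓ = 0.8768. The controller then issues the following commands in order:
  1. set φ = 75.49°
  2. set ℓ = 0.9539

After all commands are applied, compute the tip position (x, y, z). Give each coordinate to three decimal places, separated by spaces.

initial: κ=1.0106, φ=241.81°, ℓ=0.8768
cmd 1: set φ=75.49° → (κ,φ,ℓ)=(1.0106,75.49°,0.8768) → tip=(0.0911,0.3521,0.7665)
cmd 2: set ℓ=0.9539 → (κ,φ,ℓ)=(1.0106,75.49°,0.9539) → tip=(0.1065,0.4117,0.8129)

0.107 0.412 0.813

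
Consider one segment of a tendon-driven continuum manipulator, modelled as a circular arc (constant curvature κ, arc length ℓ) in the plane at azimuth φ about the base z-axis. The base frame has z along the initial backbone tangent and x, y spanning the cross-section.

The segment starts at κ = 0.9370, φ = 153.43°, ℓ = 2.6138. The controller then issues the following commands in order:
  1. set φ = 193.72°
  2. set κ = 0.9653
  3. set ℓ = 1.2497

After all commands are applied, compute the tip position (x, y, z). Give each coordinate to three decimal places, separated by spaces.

-0.648 -0.158 0.968

initial: κ=0.9370, φ=153.43°, ℓ=2.6138
cmd 1: set φ=193.72° → (κ,φ,ℓ)=(0.9370,193.72°,2.6138) → tip=(-1.8348,-0.4479,0.6814)
cmd 2: set κ=0.9653 → (κ,φ,ℓ)=(0.9653,193.72°,2.6138) → tip=(-1.8263,-0.4459,0.6006)
cmd 3: set ℓ=1.2497 → (κ,φ,ℓ)=(0.9653,193.72°,1.2497) → tip=(-0.6477,-0.1581,0.9679)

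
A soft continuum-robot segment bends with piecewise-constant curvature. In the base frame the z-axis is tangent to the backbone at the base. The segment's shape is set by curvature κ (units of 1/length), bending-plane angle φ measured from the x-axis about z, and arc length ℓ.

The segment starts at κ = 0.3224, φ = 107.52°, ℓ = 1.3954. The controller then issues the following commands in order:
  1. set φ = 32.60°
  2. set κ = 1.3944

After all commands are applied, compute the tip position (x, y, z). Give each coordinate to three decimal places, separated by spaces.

initial: κ=0.3224, φ=107.52°, ℓ=1.3954
cmd 1: set φ=32.60° → (κ,φ,ℓ)=(0.3224,32.60°,1.3954) → tip=(0.2600,0.1663,1.3488)
cmd 2: set κ=1.3944 → (κ,φ,ℓ)=(1.3944,32.60°,1.3954) → tip=(0.8254,0.5279,0.6673)

0.825 0.528 0.667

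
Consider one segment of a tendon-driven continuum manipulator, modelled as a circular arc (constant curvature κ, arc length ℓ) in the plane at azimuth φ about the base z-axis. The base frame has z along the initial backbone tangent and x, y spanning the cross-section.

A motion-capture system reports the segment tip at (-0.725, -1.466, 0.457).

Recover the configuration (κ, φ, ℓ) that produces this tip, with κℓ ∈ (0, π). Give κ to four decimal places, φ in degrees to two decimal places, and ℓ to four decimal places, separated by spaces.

1.1343 243.69 2.2892

ρ = √(x²+y²) = √(-0.725² + -1.466²) = 1.63548
φ = atan2(y, x) mod 360° = atan2(-1.466, -0.725) = 243.6856°
|p|² = ρ² + z² = 1.63548² + 0.457² = 2.88363
κ = 2ρ / |p|² = 2×1.63548 / 2.88363 = 1.13432
θ = 2·atan2(ρ, z) = 2·atan2(1.63548, 0.457) = 2.59663 rad
ℓ = θ/κ = 2.59663/1.13432 = 2.28916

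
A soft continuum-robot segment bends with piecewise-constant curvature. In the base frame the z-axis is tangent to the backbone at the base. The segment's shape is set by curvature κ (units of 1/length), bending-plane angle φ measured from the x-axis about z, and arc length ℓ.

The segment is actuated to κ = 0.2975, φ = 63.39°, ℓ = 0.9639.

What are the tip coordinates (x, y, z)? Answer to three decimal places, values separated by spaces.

θ = κ·ℓ = 0.2975 × 0.9639 = 0.28676 rad
ρ = (1 − cos θ)/κ = (1 − 0.95917)/0.2975 = 0.13726
z = sin θ / κ = 0.28285/0.2975 = 0.95074
x = ρ cos φ = 0.13726 × cos(63.39°) = 0.06148
y = ρ sin φ = 0.13726 × sin(63.39°) = 0.12272

0.061 0.123 0.951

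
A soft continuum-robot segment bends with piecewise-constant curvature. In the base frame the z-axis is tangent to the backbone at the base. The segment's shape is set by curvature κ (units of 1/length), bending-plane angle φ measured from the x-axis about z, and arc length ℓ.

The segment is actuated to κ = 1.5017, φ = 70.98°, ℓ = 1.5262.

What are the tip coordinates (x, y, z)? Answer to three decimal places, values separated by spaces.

0.360 1.045 0.500

θ = κ·ℓ = 1.5017 × 1.5262 = 2.29189 rad
ρ = (1 − cos θ)/κ = (1 − -0.66021)/1.5017 = 1.10555
z = sin θ / κ = 0.75108/1.5017 = 0.50015
x = ρ cos φ = 1.10555 × cos(70.98°) = 0.36030
y = ρ sin φ = 1.10555 × sin(70.98°) = 1.04520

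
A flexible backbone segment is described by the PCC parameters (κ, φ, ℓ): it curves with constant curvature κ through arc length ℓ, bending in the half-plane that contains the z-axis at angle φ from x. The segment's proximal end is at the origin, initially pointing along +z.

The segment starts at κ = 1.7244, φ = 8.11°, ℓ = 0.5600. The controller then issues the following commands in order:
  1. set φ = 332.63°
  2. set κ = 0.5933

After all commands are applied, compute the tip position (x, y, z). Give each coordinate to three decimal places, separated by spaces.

0.082 -0.042 0.550

initial: κ=1.7244, φ=8.11°, ℓ=0.5600
cmd 1: set φ=332.63° → (κ,φ,ℓ)=(1.7244,332.63°,0.5600) → tip=(0.2220,-0.1149,0.4769)
cmd 2: set κ=0.5933 → (κ,φ,ℓ)=(0.5933,332.63°,0.5600) → tip=(0.0819,-0.0424,0.5498)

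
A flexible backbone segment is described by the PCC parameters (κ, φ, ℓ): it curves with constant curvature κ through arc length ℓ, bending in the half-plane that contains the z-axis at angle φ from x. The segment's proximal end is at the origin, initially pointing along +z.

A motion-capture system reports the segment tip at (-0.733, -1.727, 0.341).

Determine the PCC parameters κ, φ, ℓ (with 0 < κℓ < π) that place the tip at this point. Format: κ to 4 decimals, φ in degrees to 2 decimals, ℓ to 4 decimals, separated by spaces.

ρ = √(x²+y²) = √(-0.733² + -1.727²) = 1.87612
φ = atan2(y, x) mod 360° = atan2(-1.727, -0.733) = 247.0019°
|p|² = ρ² + z² = 1.87612² + 0.341² = 3.63610
κ = 2ρ / |p|² = 2×1.87612 / 3.63610 = 1.03194
θ = 2·atan2(ρ, z) = 2·atan2(1.87612, 0.341) = 2.78200 rad
ℓ = θ/κ = 2.78200/1.03194 = 2.69589

1.0319 247.00 2.6959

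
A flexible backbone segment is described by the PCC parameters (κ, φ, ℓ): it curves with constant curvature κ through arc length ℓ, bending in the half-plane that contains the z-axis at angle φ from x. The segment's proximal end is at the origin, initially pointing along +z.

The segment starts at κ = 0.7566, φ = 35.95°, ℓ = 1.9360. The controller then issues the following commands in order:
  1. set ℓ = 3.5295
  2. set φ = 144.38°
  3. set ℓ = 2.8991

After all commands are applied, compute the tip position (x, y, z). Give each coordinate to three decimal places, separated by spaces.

initial: κ=0.7566, φ=35.95°, ℓ=1.9360
cmd 1: set ℓ=3.5295 → (κ,φ,ℓ)=(0.7566,35.95°,3.5295) → tip=(2.0233,1.4673,0.6000)
cmd 2: set φ=144.38° → (κ,φ,ℓ)=(0.7566,144.38°,3.5295) → tip=(-2.0317,1.4557,0.6000)
cmd 3: set ℓ=2.8991 → (κ,φ,ℓ)=(0.7566,144.38°,2.8991) → tip=(-1.7010,1.2187,1.0737)

-1.701 1.219 1.074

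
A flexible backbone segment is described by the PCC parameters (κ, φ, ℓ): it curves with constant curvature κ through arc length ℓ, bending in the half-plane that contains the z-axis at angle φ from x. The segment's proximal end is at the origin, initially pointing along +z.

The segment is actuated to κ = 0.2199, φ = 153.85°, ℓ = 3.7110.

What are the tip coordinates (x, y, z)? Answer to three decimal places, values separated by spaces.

-1.285 0.631 3.313

θ = κ·ℓ = 0.2199 × 3.7110 = 0.81605 rad
ρ = (1 − cos θ)/κ = (1 − 0.68510)/0.2199 = 1.43199
z = sin θ / κ = 0.72844/0.2199 = 3.31262
x = ρ cos φ = 1.43199 × cos(153.85°) = -1.28542
y = ρ sin φ = 1.43199 × sin(153.85°) = 0.63111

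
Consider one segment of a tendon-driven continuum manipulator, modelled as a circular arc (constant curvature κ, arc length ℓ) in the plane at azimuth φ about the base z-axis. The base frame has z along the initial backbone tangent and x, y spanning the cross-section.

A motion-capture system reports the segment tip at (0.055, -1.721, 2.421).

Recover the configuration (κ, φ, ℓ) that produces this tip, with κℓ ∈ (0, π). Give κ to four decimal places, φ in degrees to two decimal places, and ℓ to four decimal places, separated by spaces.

ρ = √(x²+y²) = √(0.055² + -1.721²) = 1.72188
φ = atan2(y, x) mod 360° = atan2(-1.721, 0.055) = 271.8304°
|p|² = ρ² + z² = 1.72188² + 2.421² = 8.82611
κ = 2ρ / |p|² = 2×1.72188 / 8.82611 = 0.39018
θ = 2·atan2(ρ, z) = 2·atan2(1.72188, 2.421) = 1.23644 rad
ℓ = θ/κ = 1.23644/0.39018 = 3.16891

0.3902 271.83 3.1689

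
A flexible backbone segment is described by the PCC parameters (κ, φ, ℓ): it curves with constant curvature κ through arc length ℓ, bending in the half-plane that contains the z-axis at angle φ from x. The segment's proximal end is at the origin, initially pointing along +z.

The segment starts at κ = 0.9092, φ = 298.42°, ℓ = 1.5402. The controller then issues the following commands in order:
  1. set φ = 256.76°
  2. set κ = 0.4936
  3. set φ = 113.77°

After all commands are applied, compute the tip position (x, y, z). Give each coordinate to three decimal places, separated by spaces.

initial: κ=0.9092, φ=298.42°, ℓ=1.5402
cmd 1: set φ=256.76° → (κ,φ,ℓ)=(0.9092,256.76°,1.5402) → tip=(-0.2092,-0.8890,1.0839)
cmd 2: set κ=0.4936 → (κ,φ,ℓ)=(0.4936,256.76°,1.5402) → tip=(-0.1278,-0.5430,1.3961)
cmd 3: set φ=113.77° → (κ,φ,ℓ)=(0.4936,113.77°,1.5402) → tip=(-0.2248,0.5105,1.3961)

-0.225 0.510 1.396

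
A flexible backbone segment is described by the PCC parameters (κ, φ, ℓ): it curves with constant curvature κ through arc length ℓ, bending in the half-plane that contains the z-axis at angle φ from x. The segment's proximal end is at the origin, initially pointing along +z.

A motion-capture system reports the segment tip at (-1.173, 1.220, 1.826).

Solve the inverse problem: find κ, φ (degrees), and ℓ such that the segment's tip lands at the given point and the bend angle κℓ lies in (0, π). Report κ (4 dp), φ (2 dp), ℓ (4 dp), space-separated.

ρ = √(x²+y²) = √(-1.173² + 1.220²) = 1.69243
φ = atan2(y, x) mod 360° = atan2(1.220, -1.173) = 133.8748°
|p|² = ρ² + z² = 1.69243² + 1.826² = 6.19861
κ = 2ρ / |p|² = 2×1.69243 / 6.19861 = 0.54607
θ = 2·atan2(ρ, z) = 2·atan2(1.69243, 1.826) = 1.49491 rad
ℓ = θ/κ = 1.49491/0.54607 = 2.73758

0.5461 133.87 2.7376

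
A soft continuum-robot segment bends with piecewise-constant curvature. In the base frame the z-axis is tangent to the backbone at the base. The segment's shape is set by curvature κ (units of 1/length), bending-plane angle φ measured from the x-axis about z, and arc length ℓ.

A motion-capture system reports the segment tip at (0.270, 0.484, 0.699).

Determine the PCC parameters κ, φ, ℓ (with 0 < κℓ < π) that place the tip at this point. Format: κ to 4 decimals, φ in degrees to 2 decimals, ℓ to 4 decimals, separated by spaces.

ρ = √(x²+y²) = √(0.270² + 0.484²) = 0.55422
φ = atan2(y, x) mod 360° = atan2(0.484, 0.270) = 60.8450°
|p|² = ρ² + z² = 0.55422² + 0.699² = 0.79576
κ = 2ρ / |p|² = 2×0.55422 / 0.79576 = 1.39293
θ = 2·atan2(ρ, z) = 2·atan2(0.55422, 0.699) = 1.34076 rad
ℓ = θ/κ = 1.34076/1.39293 = 0.96255

1.3929 60.84 0.9625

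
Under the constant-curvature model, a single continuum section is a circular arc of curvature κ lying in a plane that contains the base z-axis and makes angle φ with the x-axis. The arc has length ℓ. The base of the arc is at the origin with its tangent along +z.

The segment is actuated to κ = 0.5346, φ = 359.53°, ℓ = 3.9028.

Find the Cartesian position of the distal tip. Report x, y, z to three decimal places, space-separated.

θ = κ·ℓ = 0.5346 × 3.9028 = 2.08644 rad
ρ = (1 − cos θ)/κ = (1 − -0.49309)/0.5346 = 2.79291
z = sin θ / κ = 0.86998/0.5346 = 1.62734
x = ρ cos φ = 2.79291 × cos(359.53°) = 2.79282
y = ρ sin φ = 2.79291 × sin(359.53°) = -0.02291

2.793 -0.023 1.627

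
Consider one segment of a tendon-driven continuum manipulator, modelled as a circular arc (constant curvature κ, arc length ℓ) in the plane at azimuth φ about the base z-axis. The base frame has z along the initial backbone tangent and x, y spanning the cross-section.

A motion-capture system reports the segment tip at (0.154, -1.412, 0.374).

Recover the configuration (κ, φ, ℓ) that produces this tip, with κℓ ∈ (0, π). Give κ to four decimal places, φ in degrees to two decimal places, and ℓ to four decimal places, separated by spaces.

1.3168 276.22 1.9948

ρ = √(x²+y²) = √(0.154² + -1.412²) = 1.42037
φ = atan2(y, x) mod 360° = atan2(-1.412, 0.154) = 276.2244°
|p|² = ρ² + z² = 1.42037² + 0.374² = 2.15734
κ = 2ρ / |p|² = 2×1.42037 / 2.15734 = 1.31678
θ = 2·atan2(ρ, z) = 2·atan2(1.42037, 0.374) = 2.62666 rad
ℓ = θ/κ = 2.62666/1.31678 = 1.99475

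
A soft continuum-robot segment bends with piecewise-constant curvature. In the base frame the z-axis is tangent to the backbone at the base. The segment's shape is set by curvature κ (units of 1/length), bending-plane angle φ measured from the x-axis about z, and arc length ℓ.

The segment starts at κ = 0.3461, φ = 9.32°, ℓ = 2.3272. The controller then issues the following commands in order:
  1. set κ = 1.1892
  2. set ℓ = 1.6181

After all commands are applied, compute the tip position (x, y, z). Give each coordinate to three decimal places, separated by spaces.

1.117 0.183 0.789

initial: κ=0.3461, φ=9.32°, ℓ=2.3272
cmd 1: set κ=1.1892 → (κ,φ,ℓ)=(1.1892,9.32°,2.3272) → tip=(1.6022,0.2629,0.3073)
cmd 2: set ℓ=1.6181 → (κ,φ,ℓ)=(1.1892,9.32°,1.6181) → tip=(1.1170,0.1833,0.7889)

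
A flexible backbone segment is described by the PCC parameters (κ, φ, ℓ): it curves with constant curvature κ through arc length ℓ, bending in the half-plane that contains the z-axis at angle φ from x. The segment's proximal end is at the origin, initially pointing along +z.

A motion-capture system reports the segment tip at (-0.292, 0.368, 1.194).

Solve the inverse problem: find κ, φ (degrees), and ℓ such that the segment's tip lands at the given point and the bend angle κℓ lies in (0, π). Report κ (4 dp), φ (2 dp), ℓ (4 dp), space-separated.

0.5707 128.43 1.3136

ρ = √(x²+y²) = √(-0.292² + 0.368²) = 0.46977
φ = atan2(y, x) mod 360° = atan2(0.368, -0.292) = 128.4312°
|p|² = ρ² + z² = 0.46977² + 1.194² = 1.64632
κ = 2ρ / |p|² = 2×0.46977 / 1.64632 = 0.57069
θ = 2·atan2(ρ, z) = 2·atan2(0.46977, 1.194) = 0.74969 rad
ℓ = θ/κ = 0.74969/0.57069 = 1.31364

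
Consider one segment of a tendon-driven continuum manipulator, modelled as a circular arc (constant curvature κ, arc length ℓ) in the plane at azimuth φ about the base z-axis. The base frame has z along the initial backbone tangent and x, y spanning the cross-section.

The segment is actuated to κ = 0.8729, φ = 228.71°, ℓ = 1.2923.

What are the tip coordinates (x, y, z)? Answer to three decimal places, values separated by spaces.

-0.432 -0.492 1.035

θ = κ·ℓ = 0.8729 × 1.2923 = 1.12805 rad
ρ = (1 − cos θ)/κ = (1 − 0.42842)/0.8729 = 0.65480
z = sin θ / κ = 0.90358/0.8729 = 1.03514
x = ρ cos φ = 0.65480 × cos(228.71°) = -0.43208
y = ρ sin φ = 0.65480 × sin(228.71°) = -0.49200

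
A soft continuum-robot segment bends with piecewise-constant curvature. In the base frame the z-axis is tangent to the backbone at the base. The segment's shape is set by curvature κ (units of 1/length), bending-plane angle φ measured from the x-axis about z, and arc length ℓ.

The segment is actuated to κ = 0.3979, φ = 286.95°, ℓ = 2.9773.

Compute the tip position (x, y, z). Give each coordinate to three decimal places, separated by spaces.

θ = κ·ℓ = 0.3979 × 2.9773 = 1.18467 rad
ρ = (1 − cos θ)/κ = (1 − 0.37660)/0.3979 = 1.56671
z = sin θ / κ = 0.92637/0.3979 = 2.32816
x = ρ cos φ = 1.56671 × cos(286.95°) = 0.45675
y = ρ sin φ = 1.56671 × sin(286.95°) = -1.49865

0.457 -1.499 2.328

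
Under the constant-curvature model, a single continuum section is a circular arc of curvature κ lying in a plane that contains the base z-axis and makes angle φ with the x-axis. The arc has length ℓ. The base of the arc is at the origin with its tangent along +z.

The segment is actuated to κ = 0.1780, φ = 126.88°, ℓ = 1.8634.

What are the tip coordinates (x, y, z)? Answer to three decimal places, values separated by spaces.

-0.184 0.245 1.829

θ = κ·ℓ = 0.1780 × 1.8634 = 0.33169 rad
ρ = (1 − cos θ)/κ = (1 − 0.94549)/0.1780 = 0.30621
z = sin θ / κ = 0.32564/0.1780 = 1.82942
x = ρ cos φ = 0.30621 × cos(126.88°) = -0.18377
y = ρ sin φ = 0.30621 × sin(126.88°) = 0.24493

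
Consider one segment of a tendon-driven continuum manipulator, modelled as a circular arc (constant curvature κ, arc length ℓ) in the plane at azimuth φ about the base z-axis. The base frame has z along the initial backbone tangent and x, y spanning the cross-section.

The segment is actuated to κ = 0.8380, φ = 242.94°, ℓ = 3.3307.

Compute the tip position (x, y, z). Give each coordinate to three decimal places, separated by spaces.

-1.053 -2.061 0.410

θ = κ·ℓ = 0.8380 × 3.3307 = 2.79113 rad
ρ = (1 − cos θ)/κ = (1 − -0.93921)/0.8380 = 2.31410
z = sin θ / κ = 0.34334/0.8380 = 0.40971
x = ρ cos φ = 2.31410 × cos(242.94°) = -1.05274
y = ρ sin φ = 2.31410 × sin(242.94°) = -2.06077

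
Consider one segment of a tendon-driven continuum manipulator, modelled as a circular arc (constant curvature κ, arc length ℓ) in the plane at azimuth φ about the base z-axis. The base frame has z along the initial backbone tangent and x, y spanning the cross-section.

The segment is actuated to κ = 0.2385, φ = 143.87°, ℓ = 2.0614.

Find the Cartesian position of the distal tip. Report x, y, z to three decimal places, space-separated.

-0.401 0.293 1.979

θ = κ·ℓ = 0.2385 × 2.0614 = 0.49164 rad
ρ = (1 − cos θ)/κ = (1 − 0.88156)/0.2385 = 0.49661
z = sin θ / κ = 0.47208/0.2385 = 1.97935
x = ρ cos φ = 0.49661 × cos(143.87°) = -0.40110
y = ρ sin φ = 0.49661 × sin(143.87°) = 0.29281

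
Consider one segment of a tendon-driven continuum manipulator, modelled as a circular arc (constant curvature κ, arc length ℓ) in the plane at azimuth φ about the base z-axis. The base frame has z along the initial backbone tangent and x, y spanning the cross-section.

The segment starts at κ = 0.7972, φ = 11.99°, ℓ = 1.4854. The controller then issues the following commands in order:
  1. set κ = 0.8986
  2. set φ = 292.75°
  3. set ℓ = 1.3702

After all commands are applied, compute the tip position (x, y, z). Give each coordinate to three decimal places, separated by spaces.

initial: κ=0.7972, φ=11.99°, ℓ=1.4854
cmd 1: set κ=0.8986 → (κ,φ,ℓ)=(0.8986,11.99°,1.4854) → tip=(0.8340,0.1771,1.0820)
cmd 2: set φ=292.75° → (κ,φ,ℓ)=(0.8986,292.75°,1.4854) → tip=(0.3297,-0.7863,1.0820)
cmd 3: set ℓ=1.3702 → (κ,φ,ℓ)=(0.8986,292.75°,1.3702) → tip=(0.2870,-0.6845,1.0493)

0.287 -0.684 1.049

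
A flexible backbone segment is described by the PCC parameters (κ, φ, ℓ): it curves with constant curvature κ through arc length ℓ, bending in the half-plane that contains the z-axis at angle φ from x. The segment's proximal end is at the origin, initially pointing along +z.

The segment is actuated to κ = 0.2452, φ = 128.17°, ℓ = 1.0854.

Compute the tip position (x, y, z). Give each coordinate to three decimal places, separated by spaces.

θ = κ·ℓ = 0.2452 × 1.0854 = 0.26614 rad
ρ = (1 − cos θ)/κ = (1 − 0.96479)/0.2452 = 0.14358
z = sin θ / κ = 0.26301/0.2452 = 1.07263
x = ρ cos φ = 0.14358 × cos(128.17°) = -0.08873
y = ρ sin φ = 0.14358 × sin(128.17°) = 0.11288

-0.089 0.113 1.073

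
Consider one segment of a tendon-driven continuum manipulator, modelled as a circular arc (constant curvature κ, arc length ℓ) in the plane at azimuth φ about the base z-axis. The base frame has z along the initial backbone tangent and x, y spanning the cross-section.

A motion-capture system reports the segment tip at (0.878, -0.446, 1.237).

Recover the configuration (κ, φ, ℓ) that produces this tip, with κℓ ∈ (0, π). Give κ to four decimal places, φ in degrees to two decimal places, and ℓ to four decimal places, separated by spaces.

ρ = √(x²+y²) = √(0.878² + -0.446²) = 0.98478
φ = atan2(y, x) mod 360° = atan2(-0.446, 0.878) = 333.0707°
|p|² = ρ² + z² = 0.98478² + 1.237² = 2.49997
κ = 2ρ / |p|² = 2×0.98478 / 2.49997 = 0.78784
θ = 2·atan2(ρ, z) = 2·atan2(0.98478, 1.237) = 1.34473 rad
ℓ = θ/κ = 1.34473/0.78784 = 1.70686

0.7878 333.07 1.7069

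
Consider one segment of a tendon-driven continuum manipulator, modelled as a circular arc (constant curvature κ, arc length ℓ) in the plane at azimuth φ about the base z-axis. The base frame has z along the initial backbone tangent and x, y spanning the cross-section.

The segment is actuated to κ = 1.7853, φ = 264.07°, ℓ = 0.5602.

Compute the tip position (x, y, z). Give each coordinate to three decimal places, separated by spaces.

-0.027 -0.256 0.471

θ = κ·ℓ = 1.7853 × 0.5602 = 1.00013 rad
ρ = (1 − cos θ)/κ = (1 − 0.54020)/1.7853 = 0.25755
z = sin θ / κ = 0.84154/1.7853 = 0.47137
x = ρ cos φ = 0.25755 × cos(264.07°) = -0.02661
y = ρ sin φ = 0.25755 × sin(264.07°) = -0.25617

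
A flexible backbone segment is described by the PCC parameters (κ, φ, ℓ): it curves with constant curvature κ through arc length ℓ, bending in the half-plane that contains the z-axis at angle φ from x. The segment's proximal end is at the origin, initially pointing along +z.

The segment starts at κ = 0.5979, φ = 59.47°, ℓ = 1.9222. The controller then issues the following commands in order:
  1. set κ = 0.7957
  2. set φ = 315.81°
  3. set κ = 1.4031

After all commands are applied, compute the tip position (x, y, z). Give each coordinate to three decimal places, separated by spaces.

0.972 -0.945 0.307

initial: κ=0.5979, φ=59.47°, ℓ=1.9222
cmd 1: set κ=0.7957 → (κ,φ,ℓ)=(0.7957,59.47°,1.9222) → tip=(0.6121,1.0378,1.2557)
cmd 2: set φ=315.81° → (κ,φ,ℓ)=(0.7957,315.81°,1.9222) → tip=(0.8639,-0.8398,1.2557)
cmd 3: set κ=1.4031 → (κ,φ,ℓ)=(1.4031,315.81°,1.9222) → tip=(0.9724,-0.9453,0.3065)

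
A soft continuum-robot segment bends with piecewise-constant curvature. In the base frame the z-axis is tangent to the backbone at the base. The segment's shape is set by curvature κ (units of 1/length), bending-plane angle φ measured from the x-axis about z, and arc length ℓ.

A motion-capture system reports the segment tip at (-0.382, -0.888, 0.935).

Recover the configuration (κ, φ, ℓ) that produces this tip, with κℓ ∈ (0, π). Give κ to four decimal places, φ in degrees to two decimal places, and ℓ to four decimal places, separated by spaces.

ρ = √(x²+y²) = √(-0.382² + -0.888²) = 0.96668
φ = atan2(y, x) mod 360° = atan2(-0.888, -0.382) = 246.7236°
|p|² = ρ² + z² = 0.96668² + 0.935² = 1.80869
κ = 2ρ / |p|² = 2×0.96668 / 1.80869 = 1.06893
θ = 2·atan2(ρ, z) = 2·atan2(0.96668, 0.935) = 1.60411 rad
ℓ = θ/κ = 1.60411/1.06893 = 1.50068

1.0689 246.72 1.5007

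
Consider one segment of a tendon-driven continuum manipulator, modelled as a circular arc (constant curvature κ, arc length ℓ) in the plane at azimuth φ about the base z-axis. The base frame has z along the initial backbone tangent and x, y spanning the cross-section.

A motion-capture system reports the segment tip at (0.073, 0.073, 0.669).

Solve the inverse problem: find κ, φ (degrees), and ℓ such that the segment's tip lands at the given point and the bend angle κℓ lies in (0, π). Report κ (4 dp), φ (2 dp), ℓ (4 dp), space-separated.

ρ = √(x²+y²) = √(0.073² + 0.073²) = 0.10324
φ = atan2(y, x) mod 360° = atan2(0.073, 0.073) = 45.0000°
|p|² = ρ² + z² = 0.10324² + 0.669² = 0.45822
κ = 2ρ / |p|² = 2×0.10324 / 0.45822 = 0.45060
θ = 2·atan2(ρ, z) = 2·atan2(0.10324, 0.669) = 0.30622 rad
ℓ = θ/κ = 0.30622/0.45060 = 0.67957

0.4506 45.00 0.6796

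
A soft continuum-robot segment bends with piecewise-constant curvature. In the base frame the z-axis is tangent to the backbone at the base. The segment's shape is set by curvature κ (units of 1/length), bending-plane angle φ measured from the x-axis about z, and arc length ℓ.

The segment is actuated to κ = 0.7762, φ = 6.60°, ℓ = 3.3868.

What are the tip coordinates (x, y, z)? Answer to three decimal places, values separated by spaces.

2.395 0.277 0.632

θ = κ·ℓ = 0.7762 × 3.3868 = 2.62883 rad
ρ = (1 − cos θ)/κ = (1 − -0.87139)/0.7762 = 2.41097
z = sin θ / κ = 0.49058/0.7762 = 0.63203
x = ρ cos φ = 2.41097 × cos(6.60°) = 2.39499
y = ρ sin φ = 2.41097 × sin(6.60°) = 0.27711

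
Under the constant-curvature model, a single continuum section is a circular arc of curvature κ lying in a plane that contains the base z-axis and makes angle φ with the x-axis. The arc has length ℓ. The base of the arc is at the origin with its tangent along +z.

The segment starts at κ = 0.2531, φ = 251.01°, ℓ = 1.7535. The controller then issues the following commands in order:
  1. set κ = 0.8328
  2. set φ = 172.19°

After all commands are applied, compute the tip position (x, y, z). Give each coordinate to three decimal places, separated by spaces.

-1.058 0.145 1.193

initial: κ=0.2531, φ=251.01°, ℓ=1.7535
cmd 1: set κ=0.8328 → (κ,φ,ℓ)=(0.8328,251.01°,1.7535) → tip=(-0.3477,-1.0102,1.1934)
cmd 2: set φ=172.19° → (κ,φ,ℓ)=(0.8328,172.19°,1.7535) → tip=(-1.0585,0.1452,1.1934)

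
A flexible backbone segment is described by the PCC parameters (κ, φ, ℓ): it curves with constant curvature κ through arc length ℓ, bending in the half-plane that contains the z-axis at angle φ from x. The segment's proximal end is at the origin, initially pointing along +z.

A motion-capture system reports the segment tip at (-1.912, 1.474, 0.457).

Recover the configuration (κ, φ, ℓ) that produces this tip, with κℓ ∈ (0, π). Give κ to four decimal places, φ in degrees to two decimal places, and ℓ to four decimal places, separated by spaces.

0.7998 142.37 3.4603

ρ = √(x²+y²) = √(-1.912² + 1.474²) = 2.41421
φ = atan2(y, x) mod 360° = atan2(1.474, -1.912) = 142.3706°
|p|² = ρ² + z² = 2.41421² + 0.457² = 6.03727
κ = 2ρ / |p|² = 2×2.41421 / 6.03727 = 0.79977
θ = 2·atan2(ρ, z) = 2·atan2(2.41421, 0.457) = 2.76743 rad
ℓ = θ/κ = 2.76743/0.79977 = 3.46028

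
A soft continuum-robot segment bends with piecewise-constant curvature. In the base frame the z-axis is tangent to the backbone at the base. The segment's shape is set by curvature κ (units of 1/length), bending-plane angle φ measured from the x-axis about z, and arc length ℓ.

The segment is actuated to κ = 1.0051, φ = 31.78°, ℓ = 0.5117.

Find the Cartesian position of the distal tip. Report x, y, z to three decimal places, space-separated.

0.109 0.068 0.489

θ = κ·ℓ = 1.0051 × 0.5117 = 0.51431 rad
ρ = (1 − cos θ)/κ = (1 − 0.87063)/1.0051 = 0.12871
z = sin θ / κ = 0.49193/1.0051 = 0.48944
x = ρ cos φ = 0.12871 × cos(31.78°) = 0.10941
y = ρ sin φ = 0.12871 × sin(31.78°) = 0.06779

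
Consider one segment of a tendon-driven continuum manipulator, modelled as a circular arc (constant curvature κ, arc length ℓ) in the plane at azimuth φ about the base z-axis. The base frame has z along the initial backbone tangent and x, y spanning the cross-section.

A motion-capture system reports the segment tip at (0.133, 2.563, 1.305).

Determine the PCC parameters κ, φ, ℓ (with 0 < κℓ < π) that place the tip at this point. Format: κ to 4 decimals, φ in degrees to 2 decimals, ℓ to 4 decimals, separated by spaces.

ρ = √(x²+y²) = √(0.133² + 2.563²) = 2.56645
φ = atan2(y, x) mod 360° = atan2(2.563, 0.133) = 87.0295°
|p|² = ρ² + z² = 2.56645² + 1.305² = 8.28968
κ = 2ρ / |p|² = 2×2.56645 / 8.28968 = 0.61919
θ = 2·atan2(ρ, z) = 2·atan2(2.56645, 1.305) = 2.20077 rad
ℓ = θ/κ = 2.20077/0.61919 = 3.55426

0.6192 87.03 3.5543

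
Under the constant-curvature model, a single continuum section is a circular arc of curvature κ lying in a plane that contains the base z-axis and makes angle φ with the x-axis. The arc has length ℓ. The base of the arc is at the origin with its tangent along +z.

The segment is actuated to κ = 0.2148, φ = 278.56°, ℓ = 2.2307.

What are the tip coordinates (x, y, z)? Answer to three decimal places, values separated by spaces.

θ = κ·ℓ = 0.2148 × 2.2307 = 0.47915 rad
ρ = (1 − cos θ)/κ = (1 − 0.88739)/0.2148 = 0.52428
z = sin θ / κ = 0.46103/0.2148 = 2.14632
x = ρ cos φ = 0.52428 × cos(278.56°) = 0.07804
y = ρ sin φ = 0.52428 × sin(278.56°) = -0.51844

0.078 -0.518 2.146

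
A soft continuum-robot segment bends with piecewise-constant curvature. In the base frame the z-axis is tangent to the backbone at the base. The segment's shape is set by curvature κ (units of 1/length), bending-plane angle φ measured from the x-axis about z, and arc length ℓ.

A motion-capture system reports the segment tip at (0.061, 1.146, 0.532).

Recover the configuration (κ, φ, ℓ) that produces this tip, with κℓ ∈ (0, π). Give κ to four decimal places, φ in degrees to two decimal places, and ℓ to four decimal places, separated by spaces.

1.4345 86.95 1.5849

ρ = √(x²+y²) = √(0.061² + 1.146²) = 1.14762
φ = atan2(y, x) mod 360° = atan2(1.146, 0.061) = 86.9531°
|p|² = ρ² + z² = 1.14762² + 0.532² = 1.60006
κ = 2ρ / |p|² = 2×1.14762 / 1.60006 = 1.43447
θ = 2·atan2(ρ, z) = 2·atan2(1.14762, 0.532) = 2.27343 rad
ℓ = θ/κ = 2.27343/1.43447 = 1.58486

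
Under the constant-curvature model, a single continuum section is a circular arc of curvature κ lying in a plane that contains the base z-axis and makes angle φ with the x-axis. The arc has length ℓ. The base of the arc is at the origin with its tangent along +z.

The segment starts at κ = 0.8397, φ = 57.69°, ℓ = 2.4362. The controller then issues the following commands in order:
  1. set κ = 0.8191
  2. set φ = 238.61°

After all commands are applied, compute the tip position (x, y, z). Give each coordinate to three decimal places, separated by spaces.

-0.898 -1.472 1.112

initial: κ=0.8397, φ=57.69°, ℓ=2.4362
cmd 1: set κ=0.8191 → (κ,φ,ℓ)=(0.8191,57.69°,2.4362) → tip=(0.9214,1.4570,1.1124)
cmd 2: set φ=238.61° → (κ,φ,ℓ)=(0.8191,238.61°,2.4362) → tip=(-0.8979,-1.4716,1.1124)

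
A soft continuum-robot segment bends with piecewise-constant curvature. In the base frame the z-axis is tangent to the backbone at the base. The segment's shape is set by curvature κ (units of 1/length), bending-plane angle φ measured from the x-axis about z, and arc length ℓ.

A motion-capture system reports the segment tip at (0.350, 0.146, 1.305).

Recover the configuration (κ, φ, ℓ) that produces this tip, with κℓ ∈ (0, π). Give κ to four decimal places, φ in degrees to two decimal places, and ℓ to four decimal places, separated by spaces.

0.4107 22.64 1.3773

ρ = √(x²+y²) = √(0.350² + 0.146²) = 0.37923
φ = atan2(y, x) mod 360° = atan2(0.146, 0.350) = 22.6431°
|p|² = ρ² + z² = 0.37923² + 1.305² = 1.84684
κ = 2ρ / |p|² = 2×0.37923 / 1.84684 = 0.41068
θ = 2·atan2(ρ, z) = 2·atan2(0.37923, 1.305) = 0.56562 rad
ℓ = θ/κ = 0.56562/0.41068 = 1.37727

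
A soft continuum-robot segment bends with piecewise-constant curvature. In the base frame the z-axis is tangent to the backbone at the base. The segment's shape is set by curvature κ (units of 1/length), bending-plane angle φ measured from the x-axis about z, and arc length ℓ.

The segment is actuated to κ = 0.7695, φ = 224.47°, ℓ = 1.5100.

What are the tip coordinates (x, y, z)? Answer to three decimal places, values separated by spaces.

θ = κ·ℓ = 0.7695 × 1.5100 = 1.16195 rad
ρ = (1 − cos θ)/κ = (1 − 0.39756)/0.7695 = 0.78290
z = sin θ / κ = 0.91758/0.7695 = 1.19243
x = ρ cos φ = 0.78290 × cos(224.47°) = -0.55869
y = ρ sin φ = 0.78290 × sin(224.47°) = -0.54845

-0.559 -0.548 1.192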